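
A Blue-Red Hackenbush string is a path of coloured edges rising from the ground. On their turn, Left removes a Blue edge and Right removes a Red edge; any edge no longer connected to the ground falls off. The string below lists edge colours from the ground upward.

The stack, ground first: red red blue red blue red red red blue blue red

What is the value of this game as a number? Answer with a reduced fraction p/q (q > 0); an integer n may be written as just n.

-883/512

Prefix values for red red blue red blue red red red blue blue red via {L|R} + simplicity:
G(r) = { (no moves) | 0 } → -1
G(rr) = { (no moves) | -1; 0 } → -2
G(rrb) = { -2 | -1; 0 } → -3/2
G(rrbr) = { -2 | -3/2; -1; 0 } → -7/4
G(rrbrb) = { -2; -7/4 | -3/2; -1; 0 } → -13/8
G(rrbrbr) = { -2; -7/4 | -13/8; -3/2; -1; 0 } → -27/16
G(rrbrbrr) = { -2; -7/4 | -27/16; -13/8; -3/2; -1; 0 } → -55/32
G(rrbrbrrr) = { -2; -7/4 | -55/32; -27/16; -13/8; -3/2; -1; 0 } → -111/64
G(rrbrbrrrb) = { -2; -7/4; -111/64 | -55/32; -27/16; -13/8; -3/2; -1; 0 } → -221/128
G(rrbrbrrrbb) = { -2; -7/4; -111/64; -221/128 | -55/32; -27/16; -13/8; -3/2; -1; 0 } → -441/256
G(rrbrbrrrbbr) = { -2; -7/4; -111/64; -221/128 | -441/256; -55/32; -27/16; -13/8; -3/2; -1; 0 } → -883/512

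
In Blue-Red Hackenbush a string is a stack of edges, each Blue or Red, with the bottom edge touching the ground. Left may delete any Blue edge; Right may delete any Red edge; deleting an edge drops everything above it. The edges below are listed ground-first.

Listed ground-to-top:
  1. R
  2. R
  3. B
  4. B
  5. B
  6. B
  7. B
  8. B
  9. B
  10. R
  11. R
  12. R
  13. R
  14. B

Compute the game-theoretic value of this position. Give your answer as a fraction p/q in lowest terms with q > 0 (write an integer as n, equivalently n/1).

1 of 14 · R · max L −∞ · min R 0 => -1
2 of 14 · RR · max L −∞ · min R -1 => -2
3 of 14 · RRB · max L -2 · min R -1 => -3/2
4 of 14 · RRBB · max L -3/2 · min R -1 => -5/4
5 of 14 · RRBBB · max L -5/4 · min R -1 => -9/8
6 of 14 · RRBBBB · max L -9/8 · min R -1 => -17/16
7 of 14 · RRBBBBB · max L -17/16 · min R -1 => -33/32
8 of 14 · RRBBBBBB · max L -33/32 · min R -1 => -65/64
9 of 14 · RRBBBBBBB · max L -65/64 · min R -1 => -129/128
10 of 14 · RRBBBBBBBR · max L -65/64 · min R -129/128 => -259/256
11 of 14 · RRBBBBBBBRR · max L -65/64 · min R -259/256 => -519/512
12 of 14 · RRBBBBBBBRRR · max L -65/64 · min R -519/512 => -1039/1024
13 of 14 · RRBBBBBBBRRRR · max L -65/64 · min R -1039/1024 => -2079/2048
14 of 14 · RRBBBBBBBRRRRB · max L -2079/2048 · min R -1039/1024 => -4157/4096

-4157/4096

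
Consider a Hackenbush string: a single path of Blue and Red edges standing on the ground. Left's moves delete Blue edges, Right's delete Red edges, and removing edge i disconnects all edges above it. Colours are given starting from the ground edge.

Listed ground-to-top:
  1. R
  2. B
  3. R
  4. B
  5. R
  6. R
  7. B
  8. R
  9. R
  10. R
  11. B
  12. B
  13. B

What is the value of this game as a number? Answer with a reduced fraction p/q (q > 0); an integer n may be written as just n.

-2929/4096

value(R) = { ∅ | 0 } → -1
value(RB) = { -1 | 0 } → -1/2
value(RBR) = { -1 | -1/2 0 } → -3/4
value(RBRB) = { -1 -3/4 | -1/2 0 } → -5/8
value(RBRBR) = { -1 -3/4 | -5/8 -1/2 0 } → -11/16
value(RBRBRR) = { -1 -3/4 | -11/16 -5/8 -1/2 0 } → -23/32
value(RBRBRRB) = { -1 -3/4 -23/32 | -11/16 -5/8 -1/2 0 } → -45/64
value(RBRBRRBR) = { -1 -3/4 -23/32 | -45/64 -11/16 -5/8 -1/2 0 } → -91/128
value(RBRBRRBRR) = { -1 -3/4 -23/32 | -91/128 -45/64 -11/16 -5/8 -1/2 0 } → -183/256
value(RBRBRRBRRR) = { -1 -3/4 -23/32 | -183/256 -91/128 -45/64 -11/16 -5/8 -1/2 0 } → -367/512
value(RBRBRRBRRRB) = { -1 -3/4 -23/32 -367/512 | -183/256 -91/128 -45/64 -11/16 -5/8 -1/2 0 } → -733/1024
value(RBRBRRBRRRBB) = { -1 -3/4 -23/32 -367/512 -733/1024 | -183/256 -91/128 -45/64 -11/16 -5/8 -1/2 0 } → -1465/2048
value(RBRBRRBRRRBBB) = { -1 -3/4 -23/32 -367/512 -733/1024 -1465/2048 | -183/256 -91/128 -45/64 -11/16 -5/8 -1/2 0 } → -2929/4096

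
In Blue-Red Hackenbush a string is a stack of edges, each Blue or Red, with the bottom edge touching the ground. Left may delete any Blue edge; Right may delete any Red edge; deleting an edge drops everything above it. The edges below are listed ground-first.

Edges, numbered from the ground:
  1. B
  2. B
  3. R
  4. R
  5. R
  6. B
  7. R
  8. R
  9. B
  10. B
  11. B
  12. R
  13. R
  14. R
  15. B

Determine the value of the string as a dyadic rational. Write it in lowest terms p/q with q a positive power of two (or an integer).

9443/8192

Prefix values for B B R R R B R R B B B R R R B via {L|R} + simplicity:
value(B) = { 0 |  } -> 1
value(BB) = { 0; 1 |  } -> 2
value(BBR) = { 0; 1 | 2 } -> 3/2
value(BBRR) = { 0; 1 | 3/2; 2 } -> 5/4
value(BBRRR) = { 0; 1 | 5/4; 3/2; 2 } -> 9/8
value(BBRRRB) = { 0; 1; 9/8 | 5/4; 3/2; 2 } -> 19/16
value(BBRRRBR) = { 0; 1; 9/8 | 19/16; 5/4; 3/2; 2 } -> 37/32
value(BBRRRBRR) = { 0; 1; 9/8 | 37/32; 19/16; 5/4; 3/2; 2 } -> 73/64
value(BBRRRBRRB) = { 0; 1; 9/8; 73/64 | 37/32; 19/16; 5/4; 3/2; 2 } -> 147/128
value(BBRRRBRRBB) = { 0; 1; 9/8; 73/64; 147/128 | 37/32; 19/16; 5/4; 3/2; 2 } -> 295/256
value(BBRRRBRRBBB) = { 0; 1; 9/8; 73/64; 147/128; 295/256 | 37/32; 19/16; 5/4; 3/2; 2 } -> 591/512
value(BBRRRBRRBBBR) = { 0; 1; 9/8; 73/64; 147/128; 295/256 | 591/512; 37/32; 19/16; 5/4; 3/2; 2 } -> 1181/1024
value(BBRRRBRRBBBRR) = { 0; 1; 9/8; 73/64; 147/128; 295/256 | 1181/1024; 591/512; 37/32; 19/16; 5/4; 3/2; 2 } -> 2361/2048
value(BBRRRBRRBBBRRR) = { 0; 1; 9/8; 73/64; 147/128; 295/256 | 2361/2048; 1181/1024; 591/512; 37/32; 19/16; 5/4; 3/2; 2 } -> 4721/4096
value(BBRRRBRRBBBRRRB) = { 0; 1; 9/8; 73/64; 147/128; 295/256; 4721/4096 | 2361/2048; 1181/1024; 591/512; 37/32; 19/16; 5/4; 3/2; 2 } -> 9443/8192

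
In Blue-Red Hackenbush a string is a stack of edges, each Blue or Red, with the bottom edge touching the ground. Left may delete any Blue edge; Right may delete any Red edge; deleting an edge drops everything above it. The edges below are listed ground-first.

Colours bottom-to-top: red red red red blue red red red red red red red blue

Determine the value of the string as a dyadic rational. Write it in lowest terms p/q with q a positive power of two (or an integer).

-2045/512

Build v(s[:k]) for k = 1..13, string s = red red red red blue red red red red red red red blue.
v_1 [r]  L=[·]  R=[0]  → -1
v_2 [rr]  L=[·]  R=[-1,0]  → -2
v_3 [rrr]  L=[·]  R=[-2,-1,0]  → -3
v_4 [rrrr]  L=[·]  R=[-3,-2,-1,0]  → -4
v_5 [rrrrb]  L=[-4]  R=[-3,-2,-1,0]  → -7/2
v_6 [rrrrbr]  L=[-4]  R=[-7/2,-3,-2,-1,0]  → -15/4
v_7 [rrrrbrr]  L=[-4]  R=[-15/4,-7/2,-3,-2,-1,0]  → -31/8
v_8 [rrrrbrrr]  L=[-4]  R=[-31/8,-15/4,-7/2,-3,-2,-1,0]  → -63/16
v_9 [rrrrbrrrr]  L=[-4]  R=[-63/16,-31/8,-15/4,-7/2,-3,-2,-1,0]  → -127/32
v_10 [rrrrbrrrrr]  L=[-4]  R=[-127/32,-63/16,-31/8,-15/4,-7/2,-3,-2,-1,0]  → -255/64
v_11 [rrrrbrrrrrr]  L=[-4]  R=[-255/64,-127/32,-63/16,-31/8,-15/4,-7/2,-3,-2,-1,0]  → -511/128
v_12 [rrrrbrrrrrrr]  L=[-4]  R=[-511/128,-255/64,-127/32,-63/16,-31/8,-15/4,-7/2,-3,-2,-1,0]  → -1023/256
v_13 [rrrrbrrrrrrrb]  L=[-4,-1023/256]  R=[-511/128,-255/64,-127/32,-63/16,-31/8,-15/4,-7/2,-3,-2,-1,0]  → -2045/512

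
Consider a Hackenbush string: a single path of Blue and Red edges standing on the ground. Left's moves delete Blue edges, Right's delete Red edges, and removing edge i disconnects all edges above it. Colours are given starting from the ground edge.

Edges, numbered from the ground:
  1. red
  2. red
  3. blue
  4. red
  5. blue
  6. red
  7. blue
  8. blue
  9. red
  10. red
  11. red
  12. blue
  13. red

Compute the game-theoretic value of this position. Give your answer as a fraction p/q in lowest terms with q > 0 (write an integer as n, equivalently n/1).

-3387/2048

edge 1 of 13 (red): { · | 0 } gives -1
edge 2 of 13 (red): { · | -1 0 } gives -2
edge 3 of 13 (blue): { -2 | -1 0 } gives -3/2
edge 4 of 13 (red): { -2 | -3/2 -1 0 } gives -7/4
edge 5 of 13 (blue): { -2 -7/4 | -3/2 -1 0 } gives -13/8
edge 6 of 13 (red): { -2 -7/4 | -13/8 -3/2 -1 0 } gives -27/16
edge 7 of 13 (blue): { -2 -7/4 -27/16 | -13/8 -3/2 -1 0 } gives -53/32
edge 8 of 13 (blue): { -2 -7/4 -27/16 -53/32 | -13/8 -3/2 -1 0 } gives -105/64
edge 9 of 13 (red): { -2 -7/4 -27/16 -53/32 | -105/64 -13/8 -3/2 -1 0 } gives -211/128
edge 10 of 13 (red): { -2 -7/4 -27/16 -53/32 | -211/128 -105/64 -13/8 -3/2 -1 0 } gives -423/256
edge 11 of 13 (red): { -2 -7/4 -27/16 -53/32 | -423/256 -211/128 -105/64 -13/8 -3/2 -1 0 } gives -847/512
edge 12 of 13 (blue): { -2 -7/4 -27/16 -53/32 -847/512 | -423/256 -211/128 -105/64 -13/8 -3/2 -1 0 } gives -1693/1024
edge 13 of 13 (red): { -2 -7/4 -27/16 -53/32 -847/512 | -1693/1024 -423/256 -211/128 -105/64 -13/8 -3/2 -1 0 } gives -3387/2048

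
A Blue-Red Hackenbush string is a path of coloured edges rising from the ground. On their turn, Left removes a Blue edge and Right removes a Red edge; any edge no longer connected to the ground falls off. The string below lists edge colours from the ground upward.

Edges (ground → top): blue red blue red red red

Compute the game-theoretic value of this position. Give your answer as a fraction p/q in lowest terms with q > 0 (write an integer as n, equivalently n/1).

17/32

Recurse on prefixes of the 6-edge string blue red blue red red red:
g(b) = { 0 | (no moves) } ⇒ 1
g(br) = { 0 | 1 } ⇒ 1/2
g(brb) = { 0,1/2 | 1 } ⇒ 3/4
g(brbr) = { 0,1/2 | 3/4,1 } ⇒ 5/8
g(brbrr) = { 0,1/2 | 5/8,3/4,1 } ⇒ 9/16
g(brbrrr) = { 0,1/2 | 9/16,5/8,3/4,1 } ⇒ 17/32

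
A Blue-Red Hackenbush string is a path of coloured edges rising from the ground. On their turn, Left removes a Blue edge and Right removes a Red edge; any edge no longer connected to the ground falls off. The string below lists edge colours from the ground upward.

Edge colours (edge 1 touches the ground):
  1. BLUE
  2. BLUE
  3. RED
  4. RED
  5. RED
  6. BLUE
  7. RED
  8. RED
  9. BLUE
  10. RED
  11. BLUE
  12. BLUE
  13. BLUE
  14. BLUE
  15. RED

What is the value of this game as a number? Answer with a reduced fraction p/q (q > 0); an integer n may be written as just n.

9405/8192

1 of 15 · B · max L 0 · min R +∞ ⇒ 1
2 of 15 · BB · max L 1 · min R +∞ ⇒ 2
3 of 15 · BBR · max L 1 · min R 2 ⇒ 3/2
4 of 15 · BBRR · max L 1 · min R 3/2 ⇒ 5/4
5 of 15 · BBRRR · max L 1 · min R 5/4 ⇒ 9/8
6 of 15 · BBRRRB · max L 9/8 · min R 5/4 ⇒ 19/16
7 of 15 · BBRRRBR · max L 9/8 · min R 19/16 ⇒ 37/32
8 of 15 · BBRRRBRR · max L 9/8 · min R 37/32 ⇒ 73/64
9 of 15 · BBRRRBRRB · max L 73/64 · min R 37/32 ⇒ 147/128
10 of 15 · BBRRRBRRBR · max L 73/64 · min R 147/128 ⇒ 293/256
11 of 15 · BBRRRBRRBRB · max L 293/256 · min R 147/128 ⇒ 587/512
12 of 15 · BBRRRBRRBRBB · max L 587/512 · min R 147/128 ⇒ 1175/1024
13 of 15 · BBRRRBRRBRBBB · max L 1175/1024 · min R 147/128 ⇒ 2351/2048
14 of 15 · BBRRRBRRBRBBBB · max L 2351/2048 · min R 147/128 ⇒ 4703/4096
15 of 15 · BBRRRBRRBRBBBBR · max L 2351/2048 · min R 4703/4096 ⇒ 9405/8192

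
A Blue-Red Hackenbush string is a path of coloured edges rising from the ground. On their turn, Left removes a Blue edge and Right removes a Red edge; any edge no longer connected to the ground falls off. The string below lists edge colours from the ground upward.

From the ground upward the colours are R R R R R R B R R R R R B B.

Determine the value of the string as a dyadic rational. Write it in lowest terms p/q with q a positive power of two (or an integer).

-1529/256

step 1: add R to get R; options L={ ∅ } R={ 0 } => -1
step 2: add R to get RR; options L={ ∅ } R={ -1,0 } => -2
step 3: add R to get RRR; options L={ ∅ } R={ -2,-1,0 } => -3
step 4: add R to get RRRR; options L={ ∅ } R={ -3,-2,-1,0 } => -4
step 5: add R to get RRRRR; options L={ ∅ } R={ -4,-3,-2,-1,0 } => -5
step 6: add R to get RRRRRR; options L={ ∅ } R={ -5,-4,-3,-2,-1,0 } => -6
step 7: add B to get RRRRRRB; options L={ -6 } R={ -5,-4,-3,-2,-1,0 } => -11/2
step 8: add R to get RRRRRRBR; options L={ -6 } R={ -11/2,-5,-4,-3,-2,-1,0 } => -23/4
step 9: add R to get RRRRRRBRR; options L={ -6 } R={ -23/4,-11/2,-5,-4,-3,-2,-1,0 } => -47/8
step 10: add R to get RRRRRRBRRR; options L={ -6 } R={ -47/8,-23/4,-11/2,-5,-4,-3,-2,-1,0 } => -95/16
step 11: add R to get RRRRRRBRRRR; options L={ -6 } R={ -95/16,-47/8,-23/4,-11/2,-5,-4,-3,-2,-1,0 } => -191/32
step 12: add R to get RRRRRRBRRRRR; options L={ -6 } R={ -191/32,-95/16,-47/8,-23/4,-11/2,-5,-4,-3,-2,-1,0 } => -383/64
step 13: add B to get RRRRRRBRRRRRB; options L={ -6,-383/64 } R={ -191/32,-95/16,-47/8,-23/4,-11/2,-5,-4,-3,-2,-1,0 } => -765/128
step 14: add B to get RRRRRRBRRRRRBB; options L={ -6,-383/64,-765/128 } R={ -191/32,-95/16,-47/8,-23/4,-11/2,-5,-4,-3,-2,-1,0 } => -1529/256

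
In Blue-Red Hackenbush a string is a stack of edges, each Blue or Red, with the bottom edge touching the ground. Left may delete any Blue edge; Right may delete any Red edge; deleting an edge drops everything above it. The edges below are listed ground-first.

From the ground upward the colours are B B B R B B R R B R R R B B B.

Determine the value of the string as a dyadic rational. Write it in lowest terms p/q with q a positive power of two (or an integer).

value_1 [B]  L=[0]  R=[none]  => 1
value_2 [BB]  L=[0,1]  R=[none]  => 2
value_3 [BBB]  L=[0,1,2]  R=[none]  => 3
value_4 [BBBR]  L=[0,1,2]  R=[3]  => 5/2
value_5 [BBBRB]  L=[0,1,2,5/2]  R=[3]  => 11/4
value_6 [BBBRBB]  L=[0,1,2,5/2,11/4]  R=[3]  => 23/8
value_7 [BBBRBBR]  L=[0,1,2,5/2,11/4]  R=[23/8,3]  => 45/16
value_8 [BBBRBBRR]  L=[0,1,2,5/2,11/4]  R=[45/16,23/8,3]  => 89/32
value_9 [BBBRBBRRB]  L=[0,1,2,5/2,11/4,89/32]  R=[45/16,23/8,3]  => 179/64
value_10 [BBBRBBRRBR]  L=[0,1,2,5/2,11/4,89/32]  R=[179/64,45/16,23/8,3]  => 357/128
value_11 [BBBRBBRRBRR]  L=[0,1,2,5/2,11/4,89/32]  R=[357/128,179/64,45/16,23/8,3]  => 713/256
value_12 [BBBRBBRRBRRR]  L=[0,1,2,5/2,11/4,89/32]  R=[713/256,357/128,179/64,45/16,23/8,3]  => 1425/512
value_13 [BBBRBBRRBRRRB]  L=[0,1,2,5/2,11/4,89/32,1425/512]  R=[713/256,357/128,179/64,45/16,23/8,3]  => 2851/1024
value_14 [BBBRBBRRBRRRBB]  L=[0,1,2,5/2,11/4,89/32,1425/512,2851/1024]  R=[713/256,357/128,179/64,45/16,23/8,3]  => 5703/2048
value_15 [BBBRBBRRBRRRBBB]  L=[0,1,2,5/2,11/4,89/32,1425/512,2851/1024,5703/2048]  R=[713/256,357/128,179/64,45/16,23/8,3]  => 11407/4096

11407/4096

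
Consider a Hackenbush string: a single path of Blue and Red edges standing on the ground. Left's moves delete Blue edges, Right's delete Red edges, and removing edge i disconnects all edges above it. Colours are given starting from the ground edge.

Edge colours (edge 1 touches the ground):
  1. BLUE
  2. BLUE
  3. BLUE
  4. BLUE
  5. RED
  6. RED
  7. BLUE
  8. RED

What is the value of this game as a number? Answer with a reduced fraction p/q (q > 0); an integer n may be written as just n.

B: Left { 0 }, Right {  } = simplest 1
BB: Left { 0, 1 }, Right {  } = simplest 2
BBB: Left { 0, 1, 2 }, Right {  } = simplest 3
BBBB: Left { 0, 1, 2, 3 }, Right {  } = simplest 4
BBBBR: Left { 0, 1, 2, 3 }, Right { 4 } = simplest 7/2
BBBBRR: Left { 0, 1, 2, 3 }, Right { 7/2, 4 } = simplest 13/4
BBBBRRB: Left { 0, 1, 2, 3, 13/4 }, Right { 7/2, 4 } = simplest 27/8
BBBBRRBR: Left { 0, 1, 2, 3, 13/4 }, Right { 27/8, 7/2, 4 } = simplest 53/16

53/16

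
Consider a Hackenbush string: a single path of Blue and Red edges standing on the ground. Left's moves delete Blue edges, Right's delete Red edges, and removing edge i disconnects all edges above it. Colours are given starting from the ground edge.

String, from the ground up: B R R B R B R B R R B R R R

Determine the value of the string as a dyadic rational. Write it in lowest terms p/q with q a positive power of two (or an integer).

Prefix values for B R R B R B R B R R B R R R via {L|R} + simplicity:
edge 1 of 14 (B): { 0 | ∅ } -> 1
edge 2 of 14 (R): { 0 | 1 } -> 1/2
edge 3 of 14 (R): { 0 | 1/2 1 } -> 1/4
edge 4 of 14 (B): { 0 1/4 | 1/2 1 } -> 3/8
edge 5 of 14 (R): { 0 1/4 | 3/8 1/2 1 } -> 5/16
edge 6 of 14 (B): { 0 1/4 5/16 | 3/8 1/2 1 } -> 11/32
edge 7 of 14 (R): { 0 1/4 5/16 | 11/32 3/8 1/2 1 } -> 21/64
edge 8 of 14 (B): { 0 1/4 5/16 21/64 | 11/32 3/8 1/2 1 } -> 43/128
edge 9 of 14 (R): { 0 1/4 5/16 21/64 | 43/128 11/32 3/8 1/2 1 } -> 85/256
edge 10 of 14 (R): { 0 1/4 5/16 21/64 | 85/256 43/128 11/32 3/8 1/2 1 } -> 169/512
edge 11 of 14 (B): { 0 1/4 5/16 21/64 169/512 | 85/256 43/128 11/32 3/8 1/2 1 } -> 339/1024
edge 12 of 14 (R): { 0 1/4 5/16 21/64 169/512 | 339/1024 85/256 43/128 11/32 3/8 1/2 1 } -> 677/2048
edge 13 of 14 (R): { 0 1/4 5/16 21/64 169/512 | 677/2048 339/1024 85/256 43/128 11/32 3/8 1/2 1 } -> 1353/4096
edge 14 of 14 (R): { 0 1/4 5/16 21/64 169/512 | 1353/4096 677/2048 339/1024 85/256 43/128 11/32 3/8 1/2 1 } -> 2705/8192

2705/8192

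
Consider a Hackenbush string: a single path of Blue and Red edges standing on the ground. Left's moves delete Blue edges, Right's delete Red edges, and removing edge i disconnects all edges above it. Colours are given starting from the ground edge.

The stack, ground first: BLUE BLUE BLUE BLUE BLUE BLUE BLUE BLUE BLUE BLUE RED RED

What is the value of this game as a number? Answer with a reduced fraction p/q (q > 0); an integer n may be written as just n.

37/4

Build value(s[:k]) for k = 1..12, string s = BLUE BLUE BLUE BLUE BLUE BLUE BLUE BLUE BLUE BLUE RED RED.
1 of 12 · B · max L 0 · min R +∞ — 1
2 of 12 · BB · max L 1 · min R +∞ — 2
3 of 12 · BBB · max L 2 · min R +∞ — 3
4 of 12 · BBBB · max L 3 · min R +∞ — 4
5 of 12 · BBBBB · max L 4 · min R +∞ — 5
6 of 12 · BBBBBB · max L 5 · min R +∞ — 6
7 of 12 · BBBBBBB · max L 6 · min R +∞ — 7
8 of 12 · BBBBBBBB · max L 7 · min R +∞ — 8
9 of 12 · BBBBBBBBB · max L 8 · min R +∞ — 9
10 of 12 · BBBBBBBBBB · max L 9 · min R +∞ — 10
11 of 12 · BBBBBBBBBBR · max L 9 · min R 10 — 19/2
12 of 12 · BBBBBBBBBBRR · max L 9 · min R 19/2 — 37/4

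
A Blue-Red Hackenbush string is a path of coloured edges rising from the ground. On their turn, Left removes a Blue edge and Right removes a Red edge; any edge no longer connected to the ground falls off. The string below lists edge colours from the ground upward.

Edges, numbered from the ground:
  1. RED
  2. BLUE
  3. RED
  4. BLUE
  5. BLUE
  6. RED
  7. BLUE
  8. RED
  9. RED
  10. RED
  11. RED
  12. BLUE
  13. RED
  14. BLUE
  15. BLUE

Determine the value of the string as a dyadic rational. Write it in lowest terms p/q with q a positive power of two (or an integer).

-9705/16384

edge 1 of 15 (RED): {  | 0 } — -1
edge 2 of 15 (BLUE): { -1 | 0 } — -1/2
edge 3 of 15 (RED): { -1 | -1/2,0 } — -3/4
edge 4 of 15 (BLUE): { -1,-3/4 | -1/2,0 } — -5/8
edge 5 of 15 (BLUE): { -1,-3/4,-5/8 | -1/2,0 } — -9/16
edge 6 of 15 (RED): { -1,-3/4,-5/8 | -9/16,-1/2,0 } — -19/32
edge 7 of 15 (BLUE): { -1,-3/4,-5/8,-19/32 | -9/16,-1/2,0 } — -37/64
edge 8 of 15 (RED): { -1,-3/4,-5/8,-19/32 | -37/64,-9/16,-1/2,0 } — -75/128
edge 9 of 15 (RED): { -1,-3/4,-5/8,-19/32 | -75/128,-37/64,-9/16,-1/2,0 } — -151/256
edge 10 of 15 (RED): { -1,-3/4,-5/8,-19/32 | -151/256,-75/128,-37/64,-9/16,-1/2,0 } — -303/512
edge 11 of 15 (RED): { -1,-3/4,-5/8,-19/32 | -303/512,-151/256,-75/128,-37/64,-9/16,-1/2,0 } — -607/1024
edge 12 of 15 (BLUE): { -1,-3/4,-5/8,-19/32,-607/1024 | -303/512,-151/256,-75/128,-37/64,-9/16,-1/2,0 } — -1213/2048
edge 13 of 15 (RED): { -1,-3/4,-5/8,-19/32,-607/1024 | -1213/2048,-303/512,-151/256,-75/128,-37/64,-9/16,-1/2,0 } — -2427/4096
edge 14 of 15 (BLUE): { -1,-3/4,-5/8,-19/32,-607/1024,-2427/4096 | -1213/2048,-303/512,-151/256,-75/128,-37/64,-9/16,-1/2,0 } — -4853/8192
edge 15 of 15 (BLUE): { -1,-3/4,-5/8,-19/32,-607/1024,-2427/4096,-4853/8192 | -1213/2048,-303/512,-151/256,-75/128,-37/64,-9/16,-1/2,0 } — -9705/16384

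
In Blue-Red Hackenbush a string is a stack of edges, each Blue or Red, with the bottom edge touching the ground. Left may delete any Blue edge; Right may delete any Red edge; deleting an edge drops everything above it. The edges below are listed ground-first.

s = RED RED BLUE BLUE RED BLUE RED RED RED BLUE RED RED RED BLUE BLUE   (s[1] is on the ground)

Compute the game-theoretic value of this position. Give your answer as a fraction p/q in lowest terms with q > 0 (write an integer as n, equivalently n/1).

R: Left { — }, Right { 0 } gives simplest -1
RR: Left { — }, Right { -1; 0 } gives simplest -2
RRB: Left { -2 }, Right { -1; 0 } gives simplest -3/2
RRBB: Left { -2; -3/2 }, Right { -1; 0 } gives simplest -5/4
RRBBR: Left { -2; -3/2 }, Right { -5/4; -1; 0 } gives simplest -11/8
RRBBRB: Left { -2; -3/2; -11/8 }, Right { -5/4; -1; 0 } gives simplest -21/16
RRBBRBR: Left { -2; -3/2; -11/8 }, Right { -21/16; -5/4; -1; 0 } gives simplest -43/32
RRBBRBRR: Left { -2; -3/2; -11/8 }, Right { -43/32; -21/16; -5/4; -1; 0 } gives simplest -87/64
RRBBRBRRR: Left { -2; -3/2; -11/8 }, Right { -87/64; -43/32; -21/16; -5/4; -1; 0 } gives simplest -175/128
RRBBRBRRRB: Left { -2; -3/2; -11/8; -175/128 }, Right { -87/64; -43/32; -21/16; -5/4; -1; 0 } gives simplest -349/256
RRBBRBRRRBR: Left { -2; -3/2; -11/8; -175/128 }, Right { -349/256; -87/64; -43/32; -21/16; -5/4; -1; 0 } gives simplest -699/512
RRBBRBRRRBRR: Left { -2; -3/2; -11/8; -175/128 }, Right { -699/512; -349/256; -87/64; -43/32; -21/16; -5/4; -1; 0 } gives simplest -1399/1024
RRBBRBRRRBRRR: Left { -2; -3/2; -11/8; -175/128 }, Right { -1399/1024; -699/512; -349/256; -87/64; -43/32; -21/16; -5/4; -1; 0 } gives simplest -2799/2048
RRBBRBRRRBRRRB: Left { -2; -3/2; -11/8; -175/128; -2799/2048 }, Right { -1399/1024; -699/512; -349/256; -87/64; -43/32; -21/16; -5/4; -1; 0 } gives simplest -5597/4096
RRBBRBRRRBRRRBB: Left { -2; -3/2; -11/8; -175/128; -2799/2048; -5597/4096 }, Right { -1399/1024; -699/512; -349/256; -87/64; -43/32; -21/16; -5/4; -1; 0 } gives simplest -11193/8192

-11193/8192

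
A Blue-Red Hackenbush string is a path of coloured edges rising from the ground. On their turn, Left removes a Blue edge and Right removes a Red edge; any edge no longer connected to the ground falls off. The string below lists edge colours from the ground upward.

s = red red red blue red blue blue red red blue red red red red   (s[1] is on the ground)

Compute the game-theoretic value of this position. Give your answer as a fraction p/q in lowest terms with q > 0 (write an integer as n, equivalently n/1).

r: Left {  }, Right { 0 } ⇒ simplest -1
rr: Left {  }, Right { -1,0 } ⇒ simplest -2
rrr: Left {  }, Right { -2,-1,0 } ⇒ simplest -3
rrrb: Left { -3 }, Right { -2,-1,0 } ⇒ simplest -5/2
rrrbr: Left { -3 }, Right { -5/2,-2,-1,0 } ⇒ simplest -11/4
rrrbrb: Left { -3,-11/4 }, Right { -5/2,-2,-1,0 } ⇒ simplest -21/8
rrrbrbb: Left { -3,-11/4,-21/8 }, Right { -5/2,-2,-1,0 } ⇒ simplest -41/16
rrrbrbbr: Left { -3,-11/4,-21/8 }, Right { -41/16,-5/2,-2,-1,0 } ⇒ simplest -83/32
rrrbrbbrr: Left { -3,-11/4,-21/8 }, Right { -83/32,-41/16,-5/2,-2,-1,0 } ⇒ simplest -167/64
rrrbrbbrrb: Left { -3,-11/4,-21/8,-167/64 }, Right { -83/32,-41/16,-5/2,-2,-1,0 } ⇒ simplest -333/128
rrrbrbbrrbr: Left { -3,-11/4,-21/8,-167/64 }, Right { -333/128,-83/32,-41/16,-5/2,-2,-1,0 } ⇒ simplest -667/256
rrrbrbbrrbrr: Left { -3,-11/4,-21/8,-167/64 }, Right { -667/256,-333/128,-83/32,-41/16,-5/2,-2,-1,0 } ⇒ simplest -1335/512
rrrbrbbrrbrrr: Left { -3,-11/4,-21/8,-167/64 }, Right { -1335/512,-667/256,-333/128,-83/32,-41/16,-5/2,-2,-1,0 } ⇒ simplest -2671/1024
rrrbrbbrrbrrrr: Left { -3,-11/4,-21/8,-167/64 }, Right { -2671/1024,-1335/512,-667/256,-333/128,-83/32,-41/16,-5/2,-2,-1,0 } ⇒ simplest -5343/2048

-5343/2048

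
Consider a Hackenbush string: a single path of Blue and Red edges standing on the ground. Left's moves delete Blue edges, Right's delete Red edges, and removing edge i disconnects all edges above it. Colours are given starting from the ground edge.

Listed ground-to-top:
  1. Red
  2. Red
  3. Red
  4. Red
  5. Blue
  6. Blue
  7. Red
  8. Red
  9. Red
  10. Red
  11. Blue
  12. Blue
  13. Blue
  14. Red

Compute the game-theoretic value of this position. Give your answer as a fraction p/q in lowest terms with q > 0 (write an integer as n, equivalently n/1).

edge 1 of 14 (Red): { — | 0 } → -1
edge 2 of 14 (Red): { — | -1, 0 } → -2
edge 3 of 14 (Red): { — | -2, -1, 0 } → -3
edge 4 of 14 (Red): { — | -3, -2, -1, 0 } → -4
edge 5 of 14 (Blue): { -4 | -3, -2, -1, 0 } → -7/2
edge 6 of 14 (Blue): { -4, -7/2 | -3, -2, -1, 0 } → -13/4
edge 7 of 14 (Red): { -4, -7/2 | -13/4, -3, -2, -1, 0 } → -27/8
edge 8 of 14 (Red): { -4, -7/2 | -27/8, -13/4, -3, -2, -1, 0 } → -55/16
edge 9 of 14 (Red): { -4, -7/2 | -55/16, -27/8, -13/4, -3, -2, -1, 0 } → -111/32
edge 10 of 14 (Red): { -4, -7/2 | -111/32, -55/16, -27/8, -13/4, -3, -2, -1, 0 } → -223/64
edge 11 of 14 (Blue): { -4, -7/2, -223/64 | -111/32, -55/16, -27/8, -13/4, -3, -2, -1, 0 } → -445/128
edge 12 of 14 (Blue): { -4, -7/2, -223/64, -445/128 | -111/32, -55/16, -27/8, -13/4, -3, -2, -1, 0 } → -889/256
edge 13 of 14 (Blue): { -4, -7/2, -223/64, -445/128, -889/256 | -111/32, -55/16, -27/8, -13/4, -3, -2, -1, 0 } → -1777/512
edge 14 of 14 (Red): { -4, -7/2, -223/64, -445/128, -889/256 | -1777/512, -111/32, -55/16, -27/8, -13/4, -3, -2, -1, 0 } → -3555/1024

-3555/1024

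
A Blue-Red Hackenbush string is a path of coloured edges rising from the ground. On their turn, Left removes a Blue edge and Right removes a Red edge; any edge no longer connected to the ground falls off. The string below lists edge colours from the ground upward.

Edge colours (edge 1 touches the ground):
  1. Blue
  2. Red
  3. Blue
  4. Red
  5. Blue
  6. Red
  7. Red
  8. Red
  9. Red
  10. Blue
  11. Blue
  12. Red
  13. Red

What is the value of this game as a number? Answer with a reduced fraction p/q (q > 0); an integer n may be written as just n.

step 1: add Blue to get B; options L={ 0 } R={ ∅ } gives 1
step 2: add Red to get BR; options L={ 0 } R={ 1 } gives 1/2
step 3: add Blue to get BRB; options L={ 0 1/2 } R={ 1 } gives 3/4
step 4: add Red to get BRBR; options L={ 0 1/2 } R={ 3/4 1 } gives 5/8
step 5: add Blue to get BRBRB; options L={ 0 1/2 5/8 } R={ 3/4 1 } gives 11/16
step 6: add Red to get BRBRBR; options L={ 0 1/2 5/8 } R={ 11/16 3/4 1 } gives 21/32
step 7: add Red to get BRBRBRR; options L={ 0 1/2 5/8 } R={ 21/32 11/16 3/4 1 } gives 41/64
step 8: add Red to get BRBRBRRR; options L={ 0 1/2 5/8 } R={ 41/64 21/32 11/16 3/4 1 } gives 81/128
step 9: add Red to get BRBRBRRRR; options L={ 0 1/2 5/8 } R={ 81/128 41/64 21/32 11/16 3/4 1 } gives 161/256
step 10: add Blue to get BRBRBRRRRB; options L={ 0 1/2 5/8 161/256 } R={ 81/128 41/64 21/32 11/16 3/4 1 } gives 323/512
step 11: add Blue to get BRBRBRRRRBB; options L={ 0 1/2 5/8 161/256 323/512 } R={ 81/128 41/64 21/32 11/16 3/4 1 } gives 647/1024
step 12: add Red to get BRBRBRRRRBBR; options L={ 0 1/2 5/8 161/256 323/512 } R={ 647/1024 81/128 41/64 21/32 11/16 3/4 1 } gives 1293/2048
step 13: add Red to get BRBRBRRRRBBRR; options L={ 0 1/2 5/8 161/256 323/512 } R={ 1293/2048 647/1024 81/128 41/64 21/32 11/16 3/4 1 } gives 2585/4096

2585/4096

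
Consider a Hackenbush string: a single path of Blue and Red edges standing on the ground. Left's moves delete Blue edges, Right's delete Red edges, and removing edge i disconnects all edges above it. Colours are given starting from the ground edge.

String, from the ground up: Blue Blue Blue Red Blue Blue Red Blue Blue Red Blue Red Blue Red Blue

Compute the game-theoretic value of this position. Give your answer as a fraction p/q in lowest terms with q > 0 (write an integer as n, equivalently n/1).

value_1 [B]  L=[0]  R=[∅]  → 1
value_2 [BB]  L=[0; 1]  R=[∅]  → 2
value_3 [BBB]  L=[0; 1; 2]  R=[∅]  → 3
value_4 [BBBR]  L=[0; 1; 2]  R=[3]  → 5/2
value_5 [BBBRB]  L=[0; 1; 2; 5/2]  R=[3]  → 11/4
value_6 [BBBRBB]  L=[0; 1; 2; 5/2; 11/4]  R=[3]  → 23/8
value_7 [BBBRBBR]  L=[0; 1; 2; 5/2; 11/4]  R=[23/8; 3]  → 45/16
value_8 [BBBRBBRB]  L=[0; 1; 2; 5/2; 11/4; 45/16]  R=[23/8; 3]  → 91/32
value_9 [BBBRBBRBB]  L=[0; 1; 2; 5/2; 11/4; 45/16; 91/32]  R=[23/8; 3]  → 183/64
value_10 [BBBRBBRBBR]  L=[0; 1; 2; 5/2; 11/4; 45/16; 91/32]  R=[183/64; 23/8; 3]  → 365/128
value_11 [BBBRBBRBBRB]  L=[0; 1; 2; 5/2; 11/4; 45/16; 91/32; 365/128]  R=[183/64; 23/8; 3]  → 731/256
value_12 [BBBRBBRBBRBR]  L=[0; 1; 2; 5/2; 11/4; 45/16; 91/32; 365/128]  R=[731/256; 183/64; 23/8; 3]  → 1461/512
value_13 [BBBRBBRBBRBRB]  L=[0; 1; 2; 5/2; 11/4; 45/16; 91/32; 365/128; 1461/512]  R=[731/256; 183/64; 23/8; 3]  → 2923/1024
value_14 [BBBRBBRBBRBRBR]  L=[0; 1; 2; 5/2; 11/4; 45/16; 91/32; 365/128; 1461/512]  R=[2923/1024; 731/256; 183/64; 23/8; 3]  → 5845/2048
value_15 [BBBRBBRBBRBRBRB]  L=[0; 1; 2; 5/2; 11/4; 45/16; 91/32; 365/128; 1461/512; 5845/2048]  R=[2923/1024; 731/256; 183/64; 23/8; 3]  → 11691/4096

11691/4096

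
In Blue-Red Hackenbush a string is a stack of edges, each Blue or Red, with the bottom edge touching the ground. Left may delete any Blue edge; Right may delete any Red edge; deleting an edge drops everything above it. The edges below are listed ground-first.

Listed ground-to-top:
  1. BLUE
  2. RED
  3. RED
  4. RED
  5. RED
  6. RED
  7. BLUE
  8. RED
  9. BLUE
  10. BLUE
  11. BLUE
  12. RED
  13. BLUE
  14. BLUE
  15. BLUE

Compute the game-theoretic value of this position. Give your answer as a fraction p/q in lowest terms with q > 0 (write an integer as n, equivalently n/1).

751/16384

Prefix values for BLUE RED RED RED RED RED BLUE RED BLUE BLUE BLUE RED BLUE BLUE BLUE via {L|R} + simplicity:
v_1 [B]  L=[0]  R=[·]  gives 1
v_2 [BR]  L=[0]  R=[1]  gives 1/2
v_3 [BRR]  L=[0]  R=[1/2,1]  gives 1/4
v_4 [BRRR]  L=[0]  R=[1/4,1/2,1]  gives 1/8
v_5 [BRRRR]  L=[0]  R=[1/8,1/4,1/2,1]  gives 1/16
v_6 [BRRRRR]  L=[0]  R=[1/16,1/8,1/4,1/2,1]  gives 1/32
v_7 [BRRRRRB]  L=[0,1/32]  R=[1/16,1/8,1/4,1/2,1]  gives 3/64
v_8 [BRRRRRBR]  L=[0,1/32]  R=[3/64,1/16,1/8,1/4,1/2,1]  gives 5/128
v_9 [BRRRRRBRB]  L=[0,1/32,5/128]  R=[3/64,1/16,1/8,1/4,1/2,1]  gives 11/256
v_10 [BRRRRRBRBB]  L=[0,1/32,5/128,11/256]  R=[3/64,1/16,1/8,1/4,1/2,1]  gives 23/512
v_11 [BRRRRRBRBBB]  L=[0,1/32,5/128,11/256,23/512]  R=[3/64,1/16,1/8,1/4,1/2,1]  gives 47/1024
v_12 [BRRRRRBRBBBR]  L=[0,1/32,5/128,11/256,23/512]  R=[47/1024,3/64,1/16,1/8,1/4,1/2,1]  gives 93/2048
v_13 [BRRRRRBRBBBRB]  L=[0,1/32,5/128,11/256,23/512,93/2048]  R=[47/1024,3/64,1/16,1/8,1/4,1/2,1]  gives 187/4096
v_14 [BRRRRRBRBBBRBB]  L=[0,1/32,5/128,11/256,23/512,93/2048,187/4096]  R=[47/1024,3/64,1/16,1/8,1/4,1/2,1]  gives 375/8192
v_15 [BRRRRRBRBBBRBBB]  L=[0,1/32,5/128,11/256,23/512,93/2048,187/4096,375/8192]  R=[47/1024,3/64,1/16,1/8,1/4,1/2,1]  gives 751/16384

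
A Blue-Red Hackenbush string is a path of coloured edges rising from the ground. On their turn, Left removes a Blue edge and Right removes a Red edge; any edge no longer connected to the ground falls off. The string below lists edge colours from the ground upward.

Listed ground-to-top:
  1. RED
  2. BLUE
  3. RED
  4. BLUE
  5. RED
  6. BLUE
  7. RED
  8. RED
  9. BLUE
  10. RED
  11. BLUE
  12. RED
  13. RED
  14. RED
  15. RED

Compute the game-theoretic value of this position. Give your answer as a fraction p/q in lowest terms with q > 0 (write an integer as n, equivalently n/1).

step 1: add RED to get R; options L={ — } R={ 0 } — -1
step 2: add BLUE to get RB; options L={ -1 } R={ 0 } — -1/2
step 3: add RED to get RBR; options L={ -1 } R={ -1/2 0 } — -3/4
step 4: add BLUE to get RBRB; options L={ -1 -3/4 } R={ -1/2 0 } — -5/8
step 5: add RED to get RBRBR; options L={ -1 -3/4 } R={ -5/8 -1/2 0 } — -11/16
step 6: add BLUE to get RBRBRB; options L={ -1 -3/4 -11/16 } R={ -5/8 -1/2 0 } — -21/32
step 7: add RED to get RBRBRBR; options L={ -1 -3/4 -11/16 } R={ -21/32 -5/8 -1/2 0 } — -43/64
step 8: add RED to get RBRBRBRR; options L={ -1 -3/4 -11/16 } R={ -43/64 -21/32 -5/8 -1/2 0 } — -87/128
step 9: add BLUE to get RBRBRBRRB; options L={ -1 -3/4 -11/16 -87/128 } R={ -43/64 -21/32 -5/8 -1/2 0 } — -173/256
step 10: add RED to get RBRBRBRRBR; options L={ -1 -3/4 -11/16 -87/128 } R={ -173/256 -43/64 -21/32 -5/8 -1/2 0 } — -347/512
step 11: add BLUE to get RBRBRBRRBRB; options L={ -1 -3/4 -11/16 -87/128 -347/512 } R={ -173/256 -43/64 -21/32 -5/8 -1/2 0 } — -693/1024
step 12: add RED to get RBRBRBRRBRBR; options L={ -1 -3/4 -11/16 -87/128 -347/512 } R={ -693/1024 -173/256 -43/64 -21/32 -5/8 -1/2 0 } — -1387/2048
step 13: add RED to get RBRBRBRRBRBRR; options L={ -1 -3/4 -11/16 -87/128 -347/512 } R={ -1387/2048 -693/1024 -173/256 -43/64 -21/32 -5/8 -1/2 0 } — -2775/4096
step 14: add RED to get RBRBRBRRBRBRRR; options L={ -1 -3/4 -11/16 -87/128 -347/512 } R={ -2775/4096 -1387/2048 -693/1024 -173/256 -43/64 -21/32 -5/8 -1/2 0 } — -5551/8192
step 15: add RED to get RBRBRBRRBRBRRRR; options L={ -1 -3/4 -11/16 -87/128 -347/512 } R={ -5551/8192 -2775/4096 -1387/2048 -693/1024 -173/256 -43/64 -21/32 -5/8 -1/2 0 } — -11103/16384

-11103/16384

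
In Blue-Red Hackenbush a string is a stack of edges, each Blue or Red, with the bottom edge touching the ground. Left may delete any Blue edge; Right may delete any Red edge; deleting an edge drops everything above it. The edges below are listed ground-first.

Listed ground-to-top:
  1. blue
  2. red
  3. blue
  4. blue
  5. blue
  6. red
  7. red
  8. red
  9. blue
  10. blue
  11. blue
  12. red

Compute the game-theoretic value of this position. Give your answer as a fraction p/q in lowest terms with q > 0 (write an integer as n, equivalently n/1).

1821/2048

Build v(s[:k]) for k = 1..12, string s = blue red blue blue blue red red red blue blue blue red.
1 of 12 · b · max L 0 · min R +∞ — 1
2 of 12 · br · max L 0 · min R 1 — 1/2
3 of 12 · brb · max L 1/2 · min R 1 — 3/4
4 of 12 · brbb · max L 3/4 · min R 1 — 7/8
5 of 12 · brbbb · max L 7/8 · min R 1 — 15/16
6 of 12 · brbbbr · max L 7/8 · min R 15/16 — 29/32
7 of 12 · brbbbrr · max L 7/8 · min R 29/32 — 57/64
8 of 12 · brbbbrrr · max L 7/8 · min R 57/64 — 113/128
9 of 12 · brbbbrrrb · max L 113/128 · min R 57/64 — 227/256
10 of 12 · brbbbrrrbb · max L 227/256 · min R 57/64 — 455/512
11 of 12 · brbbbrrrbbb · max L 455/512 · min R 57/64 — 911/1024
12 of 12 · brbbbrrrbbbr · max L 455/512 · min R 911/1024 — 1821/2048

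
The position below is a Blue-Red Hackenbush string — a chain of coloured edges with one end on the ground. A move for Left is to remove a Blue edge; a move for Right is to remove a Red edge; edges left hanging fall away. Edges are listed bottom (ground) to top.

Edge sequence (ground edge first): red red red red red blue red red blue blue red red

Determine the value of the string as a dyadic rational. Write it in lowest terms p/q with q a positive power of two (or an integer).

Build val(s[:k]) for k = 1..12, string s = red red red red red blue red red blue blue red red.
r: Left { none }, Right { 0 } = simplest -1
rr: Left { none }, Right { -1 0 } = simplest -2
rrr: Left { none }, Right { -2 -1 0 } = simplest -3
rrrr: Left { none }, Right { -3 -2 -1 0 } = simplest -4
rrrrr: Left { none }, Right { -4 -3 -2 -1 0 } = simplest -5
rrrrrb: Left { -5 }, Right { -4 -3 -2 -1 0 } = simplest -9/2
rrrrrbr: Left { -5 }, Right { -9/2 -4 -3 -2 -1 0 } = simplest -19/4
rrrrrbrr: Left { -5 }, Right { -19/4 -9/2 -4 -3 -2 -1 0 } = simplest -39/8
rrrrrbrrb: Left { -5 -39/8 }, Right { -19/4 -9/2 -4 -3 -2 -1 0 } = simplest -77/16
rrrrrbrrbb: Left { -5 -39/8 -77/16 }, Right { -19/4 -9/2 -4 -3 -2 -1 0 } = simplest -153/32
rrrrrbrrbbr: Left { -5 -39/8 -77/16 }, Right { -153/32 -19/4 -9/2 -4 -3 -2 -1 0 } = simplest -307/64
rrrrrbrrbbrr: Left { -5 -39/8 -77/16 }, Right { -307/64 -153/32 -19/4 -9/2 -4 -3 -2 -1 0 } = simplest -615/128

-615/128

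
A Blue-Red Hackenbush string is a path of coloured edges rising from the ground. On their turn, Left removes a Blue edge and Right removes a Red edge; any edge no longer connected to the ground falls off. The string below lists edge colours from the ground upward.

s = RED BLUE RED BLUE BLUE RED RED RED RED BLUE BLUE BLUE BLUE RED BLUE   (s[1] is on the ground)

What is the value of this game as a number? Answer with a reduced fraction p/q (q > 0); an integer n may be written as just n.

Recurse on prefixes of the 15-edge string RED BLUE RED BLUE BLUE RED RED RED RED BLUE BLUE BLUE BLUE RED BLUE:
val(R) = {  | 0 } — -1
val(RB) = { -1 | 0 } — -1/2
val(RBR) = { -1 | -1/2, 0 } — -3/4
val(RBRB) = { -1, -3/4 | -1/2, 0 } — -5/8
val(RBRBB) = { -1, -3/4, -5/8 | -1/2, 0 } — -9/16
val(RBRBBR) = { -1, -3/4, -5/8 | -9/16, -1/2, 0 } — -19/32
val(RBRBBRR) = { -1, -3/4, -5/8 | -19/32, -9/16, -1/2, 0 } — -39/64
val(RBRBBRRR) = { -1, -3/4, -5/8 | -39/64, -19/32, -9/16, -1/2, 0 } — -79/128
val(RBRBBRRRR) = { -1, -3/4, -5/8 | -79/128, -39/64, -19/32, -9/16, -1/2, 0 } — -159/256
val(RBRBBRRRRB) = { -1, -3/4, -5/8, -159/256 | -79/128, -39/64, -19/32, -9/16, -1/2, 0 } — -317/512
val(RBRBBRRRRBB) = { -1, -3/4, -5/8, -159/256, -317/512 | -79/128, -39/64, -19/32, -9/16, -1/2, 0 } — -633/1024
val(RBRBBRRRRBBB) = { -1, -3/4, -5/8, -159/256, -317/512, -633/1024 | -79/128, -39/64, -19/32, -9/16, -1/2, 0 } — -1265/2048
val(RBRBBRRRRBBBB) = { -1, -3/4, -5/8, -159/256, -317/512, -633/1024, -1265/2048 | -79/128, -39/64, -19/32, -9/16, -1/2, 0 } — -2529/4096
val(RBRBBRRRRBBBBR) = { -1, -3/4, -5/8, -159/256, -317/512, -633/1024, -1265/2048 | -2529/4096, -79/128, -39/64, -19/32, -9/16, -1/2, 0 } — -5059/8192
val(RBRBBRRRRBBBBRB) = { -1, -3/4, -5/8, -159/256, -317/512, -633/1024, -1265/2048, -5059/8192 | -2529/4096, -79/128, -39/64, -19/32, -9/16, -1/2, 0 } — -10117/16384

-10117/16384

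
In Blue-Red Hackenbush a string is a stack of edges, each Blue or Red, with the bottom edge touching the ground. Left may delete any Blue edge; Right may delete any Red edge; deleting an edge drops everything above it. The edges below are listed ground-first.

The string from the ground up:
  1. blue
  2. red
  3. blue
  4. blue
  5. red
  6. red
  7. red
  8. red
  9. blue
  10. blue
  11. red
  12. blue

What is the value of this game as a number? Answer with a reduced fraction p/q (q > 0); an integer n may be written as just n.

1563/2048

Recurse on prefixes of the 12-edge string blue red blue blue red red red red blue blue red blue:
step 1: add blue to get b; options L={ 0 } R={  } => 1
step 2: add red to get br; options L={ 0 } R={ 1 } => 1/2
step 3: add blue to get brb; options L={ 0; 1/2 } R={ 1 } => 3/4
step 4: add blue to get brbb; options L={ 0; 1/2; 3/4 } R={ 1 } => 7/8
step 5: add red to get brbbr; options L={ 0; 1/2; 3/4 } R={ 7/8; 1 } => 13/16
step 6: add red to get brbbrr; options L={ 0; 1/2; 3/4 } R={ 13/16; 7/8; 1 } => 25/32
step 7: add red to get brbbrrr; options L={ 0; 1/2; 3/4 } R={ 25/32; 13/16; 7/8; 1 } => 49/64
step 8: add red to get brbbrrrr; options L={ 0; 1/2; 3/4 } R={ 49/64; 25/32; 13/16; 7/8; 1 } => 97/128
step 9: add blue to get brbbrrrrb; options L={ 0; 1/2; 3/4; 97/128 } R={ 49/64; 25/32; 13/16; 7/8; 1 } => 195/256
step 10: add blue to get brbbrrrrbb; options L={ 0; 1/2; 3/4; 97/128; 195/256 } R={ 49/64; 25/32; 13/16; 7/8; 1 } => 391/512
step 11: add red to get brbbrrrrbbr; options L={ 0; 1/2; 3/4; 97/128; 195/256 } R={ 391/512; 49/64; 25/32; 13/16; 7/8; 1 } => 781/1024
step 12: add blue to get brbbrrrrbbrb; options L={ 0; 1/2; 3/4; 97/128; 195/256; 781/1024 } R={ 391/512; 49/64; 25/32; 13/16; 7/8; 1 } => 1563/2048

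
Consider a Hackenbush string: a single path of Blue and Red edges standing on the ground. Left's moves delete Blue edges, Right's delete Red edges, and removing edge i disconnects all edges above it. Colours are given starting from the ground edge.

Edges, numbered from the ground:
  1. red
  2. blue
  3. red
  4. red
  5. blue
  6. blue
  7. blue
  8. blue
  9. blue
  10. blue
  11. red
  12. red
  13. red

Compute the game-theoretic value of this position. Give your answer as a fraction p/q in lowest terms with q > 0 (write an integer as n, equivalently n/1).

Build value(s[:k]) for k = 1..13, string s = red blue red red blue blue blue blue blue blue red red red.
value_1 [r]  L=[]  R=[0]  -> -1
value_2 [rb]  L=[-1]  R=[0]  -> -1/2
value_3 [rbr]  L=[-1]  R=[-1/2; 0]  -> -3/4
value_4 [rbrr]  L=[-1]  R=[-3/4; -1/2; 0]  -> -7/8
value_5 [rbrrb]  L=[-1; -7/8]  R=[-3/4; -1/2; 0]  -> -13/16
value_6 [rbrrbb]  L=[-1; -7/8; -13/16]  R=[-3/4; -1/2; 0]  -> -25/32
value_7 [rbrrbbb]  L=[-1; -7/8; -13/16; -25/32]  R=[-3/4; -1/2; 0]  -> -49/64
value_8 [rbrrbbbb]  L=[-1; -7/8; -13/16; -25/32; -49/64]  R=[-3/4; -1/2; 0]  -> -97/128
value_9 [rbrrbbbbb]  L=[-1; -7/8; -13/16; -25/32; -49/64; -97/128]  R=[-3/4; -1/2; 0]  -> -193/256
value_10 [rbrrbbbbbb]  L=[-1; -7/8; -13/16; -25/32; -49/64; -97/128; -193/256]  R=[-3/4; -1/2; 0]  -> -385/512
value_11 [rbrrbbbbbbr]  L=[-1; -7/8; -13/16; -25/32; -49/64; -97/128; -193/256]  R=[-385/512; -3/4; -1/2; 0]  -> -771/1024
value_12 [rbrrbbbbbbrr]  L=[-1; -7/8; -13/16; -25/32; -49/64; -97/128; -193/256]  R=[-771/1024; -385/512; -3/4; -1/2; 0]  -> -1543/2048
value_13 [rbrrbbbbbbrrr]  L=[-1; -7/8; -13/16; -25/32; -49/64; -97/128; -193/256]  R=[-1543/2048; -771/1024; -385/512; -3/4; -1/2; 0]  -> -3087/4096

-3087/4096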